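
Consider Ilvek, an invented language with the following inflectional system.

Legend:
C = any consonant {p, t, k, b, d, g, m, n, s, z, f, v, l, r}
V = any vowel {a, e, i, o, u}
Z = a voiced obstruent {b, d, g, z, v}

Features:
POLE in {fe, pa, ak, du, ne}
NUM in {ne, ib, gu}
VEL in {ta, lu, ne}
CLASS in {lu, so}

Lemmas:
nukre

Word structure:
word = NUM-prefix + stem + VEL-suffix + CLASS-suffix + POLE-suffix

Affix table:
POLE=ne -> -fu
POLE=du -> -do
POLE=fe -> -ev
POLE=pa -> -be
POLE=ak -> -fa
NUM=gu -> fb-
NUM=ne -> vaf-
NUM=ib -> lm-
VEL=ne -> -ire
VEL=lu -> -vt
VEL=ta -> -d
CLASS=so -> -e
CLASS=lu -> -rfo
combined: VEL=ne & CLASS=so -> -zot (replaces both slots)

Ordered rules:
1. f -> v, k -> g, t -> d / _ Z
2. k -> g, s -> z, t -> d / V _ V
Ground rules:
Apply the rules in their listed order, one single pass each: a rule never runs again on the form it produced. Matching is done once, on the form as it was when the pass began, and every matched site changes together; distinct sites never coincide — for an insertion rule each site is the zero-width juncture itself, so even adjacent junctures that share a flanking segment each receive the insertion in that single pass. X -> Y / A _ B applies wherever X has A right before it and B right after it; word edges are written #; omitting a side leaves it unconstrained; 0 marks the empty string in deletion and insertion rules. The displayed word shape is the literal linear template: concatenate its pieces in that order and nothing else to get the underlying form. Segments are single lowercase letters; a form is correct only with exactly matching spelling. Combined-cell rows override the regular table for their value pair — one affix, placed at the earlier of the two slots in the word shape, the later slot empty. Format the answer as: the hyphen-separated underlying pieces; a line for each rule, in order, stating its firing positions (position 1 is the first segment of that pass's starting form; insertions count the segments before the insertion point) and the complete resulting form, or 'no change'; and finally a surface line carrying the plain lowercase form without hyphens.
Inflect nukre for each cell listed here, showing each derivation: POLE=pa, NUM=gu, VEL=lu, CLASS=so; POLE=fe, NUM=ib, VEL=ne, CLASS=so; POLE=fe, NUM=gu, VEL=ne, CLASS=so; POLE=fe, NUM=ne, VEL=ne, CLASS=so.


cell POLE=pa, NUM=gu, VEL=lu, CLASS=so:
underlying: fb-nukre-vt-e-be
1. f -> v, k -> g, t -> d / _ Z: fires at position(s) 1: vbnukrevtebe
2. k -> g, s -> z, t -> d / V _ V: no change
surface: vbnukrevtebe

cell POLE=fe, NUM=ib, VEL=ne, CLASS=so:
underlying: lm-nukre-zot-ev
1. f -> v, k -> g, t -> d / _ Z: no change
2. k -> g, s -> z, t -> d / V _ V: fires at position(s) 10: lmnukrezodev
surface: lmnukrezodev

cell POLE=fe, NUM=gu, VEL=ne, CLASS=so:
underlying: fb-nukre-zot-ev
1. f -> v, k -> g, t -> d / _ Z: fires at position(s) 1: vbnukrezotev
2. k -> g, s -> z, t -> d / V _ V: fires at position(s) 10: vbnukrezodev
surface: vbnukrezodev

cell POLE=fe, NUM=ne, VEL=ne, CLASS=so:
underlying: vaf-nukre-zot-ev
1. f -> v, k -> g, t -> d / _ Z: no change
2. k -> g, s -> z, t -> d / V _ V: fires at position(s) 11: vafnukrezodev
surface: vafnukrezodev


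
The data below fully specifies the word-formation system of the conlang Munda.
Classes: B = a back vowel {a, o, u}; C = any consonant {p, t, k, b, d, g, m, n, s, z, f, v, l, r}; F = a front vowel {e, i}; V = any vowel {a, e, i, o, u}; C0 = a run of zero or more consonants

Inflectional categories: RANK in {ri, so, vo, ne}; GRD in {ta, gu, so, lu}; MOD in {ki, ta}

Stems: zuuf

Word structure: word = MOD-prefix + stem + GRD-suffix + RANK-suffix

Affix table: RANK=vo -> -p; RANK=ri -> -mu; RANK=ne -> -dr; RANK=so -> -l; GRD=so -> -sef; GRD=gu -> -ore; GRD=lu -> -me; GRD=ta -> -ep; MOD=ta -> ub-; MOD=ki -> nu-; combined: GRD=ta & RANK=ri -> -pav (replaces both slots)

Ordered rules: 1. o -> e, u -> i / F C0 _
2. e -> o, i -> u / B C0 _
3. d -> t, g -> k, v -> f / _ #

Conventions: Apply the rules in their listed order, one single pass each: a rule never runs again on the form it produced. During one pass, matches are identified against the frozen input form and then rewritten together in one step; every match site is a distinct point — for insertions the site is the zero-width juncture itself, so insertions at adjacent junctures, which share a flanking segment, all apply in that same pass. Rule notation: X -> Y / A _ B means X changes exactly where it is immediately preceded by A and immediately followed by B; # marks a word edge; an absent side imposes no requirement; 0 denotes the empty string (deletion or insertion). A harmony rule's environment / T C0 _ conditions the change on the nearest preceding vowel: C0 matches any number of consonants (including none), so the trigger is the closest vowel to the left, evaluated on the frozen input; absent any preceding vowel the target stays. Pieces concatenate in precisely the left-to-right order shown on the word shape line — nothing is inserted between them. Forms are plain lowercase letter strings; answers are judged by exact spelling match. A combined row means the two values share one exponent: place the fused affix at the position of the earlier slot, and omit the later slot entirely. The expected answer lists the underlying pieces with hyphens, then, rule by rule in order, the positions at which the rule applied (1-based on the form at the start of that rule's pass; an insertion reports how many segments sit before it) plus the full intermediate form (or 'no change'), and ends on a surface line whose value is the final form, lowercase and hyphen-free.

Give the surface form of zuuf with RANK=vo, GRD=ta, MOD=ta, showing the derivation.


underlying: ub-zuuf-ep-p
1. o -> e, u -> i / F C0 _: no change
2. e -> o, i -> u / B C0 _: fires at position(s) 7: ubzuufopp
3. d -> t, g -> k, v -> f / _ #: no change
surface: ubzuufopp


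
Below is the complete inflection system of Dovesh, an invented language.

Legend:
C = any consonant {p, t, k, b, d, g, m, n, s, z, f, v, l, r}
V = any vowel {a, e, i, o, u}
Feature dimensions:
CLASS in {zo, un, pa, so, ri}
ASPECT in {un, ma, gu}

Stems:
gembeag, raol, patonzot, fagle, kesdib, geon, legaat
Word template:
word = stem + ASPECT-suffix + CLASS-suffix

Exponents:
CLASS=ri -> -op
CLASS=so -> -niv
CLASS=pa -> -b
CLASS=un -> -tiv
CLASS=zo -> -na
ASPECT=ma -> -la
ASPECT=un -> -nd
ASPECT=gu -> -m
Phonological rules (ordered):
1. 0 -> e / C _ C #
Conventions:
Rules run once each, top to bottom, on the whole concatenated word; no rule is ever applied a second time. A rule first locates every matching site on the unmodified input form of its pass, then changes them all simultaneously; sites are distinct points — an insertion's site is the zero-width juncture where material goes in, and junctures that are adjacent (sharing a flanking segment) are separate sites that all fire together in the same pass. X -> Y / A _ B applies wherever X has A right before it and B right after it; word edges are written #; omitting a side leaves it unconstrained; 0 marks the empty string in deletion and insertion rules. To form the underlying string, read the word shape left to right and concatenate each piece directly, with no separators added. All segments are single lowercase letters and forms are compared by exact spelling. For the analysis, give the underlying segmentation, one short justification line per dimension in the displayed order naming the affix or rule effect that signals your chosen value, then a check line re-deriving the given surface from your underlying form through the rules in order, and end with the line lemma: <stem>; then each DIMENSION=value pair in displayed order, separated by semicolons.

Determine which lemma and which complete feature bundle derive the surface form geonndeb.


underlying: geon-nd-b
CLASS=pa - signalled by the affix -b
ASPECT=un - signalled by the affix -nd
check: geonndb -> geonndeb
lemma: geon; CLASS=pa; ASPECT=un


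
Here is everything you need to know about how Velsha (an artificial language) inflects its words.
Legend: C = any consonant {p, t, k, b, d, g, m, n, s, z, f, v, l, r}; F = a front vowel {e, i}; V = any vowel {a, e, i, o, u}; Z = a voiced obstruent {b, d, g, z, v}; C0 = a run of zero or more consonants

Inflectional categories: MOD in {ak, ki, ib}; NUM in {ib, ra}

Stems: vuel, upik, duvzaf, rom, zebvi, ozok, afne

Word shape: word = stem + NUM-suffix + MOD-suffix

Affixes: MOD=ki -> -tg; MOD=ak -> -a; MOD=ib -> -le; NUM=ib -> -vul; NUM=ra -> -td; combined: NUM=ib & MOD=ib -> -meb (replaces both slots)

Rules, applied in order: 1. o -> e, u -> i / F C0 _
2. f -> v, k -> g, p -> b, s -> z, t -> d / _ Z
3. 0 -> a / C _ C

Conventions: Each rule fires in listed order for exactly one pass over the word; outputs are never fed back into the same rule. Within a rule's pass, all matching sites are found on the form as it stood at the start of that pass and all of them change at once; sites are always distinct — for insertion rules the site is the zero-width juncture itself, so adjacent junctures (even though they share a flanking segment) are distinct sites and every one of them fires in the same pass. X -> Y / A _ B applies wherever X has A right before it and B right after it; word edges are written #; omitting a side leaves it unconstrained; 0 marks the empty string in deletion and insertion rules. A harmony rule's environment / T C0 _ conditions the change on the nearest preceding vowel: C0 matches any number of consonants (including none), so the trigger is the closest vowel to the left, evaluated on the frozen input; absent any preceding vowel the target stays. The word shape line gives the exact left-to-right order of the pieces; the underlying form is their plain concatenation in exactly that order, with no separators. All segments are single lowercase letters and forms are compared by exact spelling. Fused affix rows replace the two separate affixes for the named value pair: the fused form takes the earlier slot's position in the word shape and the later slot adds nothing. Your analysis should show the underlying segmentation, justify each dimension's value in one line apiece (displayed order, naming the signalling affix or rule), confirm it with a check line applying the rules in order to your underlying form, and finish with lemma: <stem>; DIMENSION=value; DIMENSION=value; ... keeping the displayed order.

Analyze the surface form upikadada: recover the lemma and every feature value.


underlying: upik-td-a
MOD=ak - signalled by the affix -a
NUM=ra - signalled by the affix -td
check: upiktda -> upiktda -> upikdda -> upikadada
lemma: upik; MOD=ak; NUM=ra


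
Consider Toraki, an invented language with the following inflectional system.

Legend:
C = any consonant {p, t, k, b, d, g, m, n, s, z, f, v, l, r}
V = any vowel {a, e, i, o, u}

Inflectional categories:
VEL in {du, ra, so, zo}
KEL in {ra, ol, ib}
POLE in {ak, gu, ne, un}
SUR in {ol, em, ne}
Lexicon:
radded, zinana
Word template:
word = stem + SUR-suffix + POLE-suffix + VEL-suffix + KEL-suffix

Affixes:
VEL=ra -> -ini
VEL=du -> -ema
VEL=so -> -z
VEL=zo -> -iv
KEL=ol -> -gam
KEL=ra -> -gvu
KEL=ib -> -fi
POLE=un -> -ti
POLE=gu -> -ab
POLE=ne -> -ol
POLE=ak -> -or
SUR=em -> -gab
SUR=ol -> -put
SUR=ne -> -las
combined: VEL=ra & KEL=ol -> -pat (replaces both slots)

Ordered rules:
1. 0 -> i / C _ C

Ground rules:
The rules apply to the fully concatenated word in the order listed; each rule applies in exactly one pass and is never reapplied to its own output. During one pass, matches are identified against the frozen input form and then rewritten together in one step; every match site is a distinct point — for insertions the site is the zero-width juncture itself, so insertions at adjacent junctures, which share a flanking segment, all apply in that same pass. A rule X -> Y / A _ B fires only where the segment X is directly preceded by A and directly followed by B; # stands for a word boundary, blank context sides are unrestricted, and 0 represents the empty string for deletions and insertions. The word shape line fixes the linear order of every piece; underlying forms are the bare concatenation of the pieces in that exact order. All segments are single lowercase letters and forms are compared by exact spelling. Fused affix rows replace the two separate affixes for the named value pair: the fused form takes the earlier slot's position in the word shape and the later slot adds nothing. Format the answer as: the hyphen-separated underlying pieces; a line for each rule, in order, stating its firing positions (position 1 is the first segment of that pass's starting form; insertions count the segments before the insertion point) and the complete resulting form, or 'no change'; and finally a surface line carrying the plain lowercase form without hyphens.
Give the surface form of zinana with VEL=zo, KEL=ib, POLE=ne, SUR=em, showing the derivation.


underlying: zinana-gab-ol-iv-fi
1. 0 -> i / C _ C: inserts after position(s) 13: zinanagabolivifi
surface: zinanagabolivifi


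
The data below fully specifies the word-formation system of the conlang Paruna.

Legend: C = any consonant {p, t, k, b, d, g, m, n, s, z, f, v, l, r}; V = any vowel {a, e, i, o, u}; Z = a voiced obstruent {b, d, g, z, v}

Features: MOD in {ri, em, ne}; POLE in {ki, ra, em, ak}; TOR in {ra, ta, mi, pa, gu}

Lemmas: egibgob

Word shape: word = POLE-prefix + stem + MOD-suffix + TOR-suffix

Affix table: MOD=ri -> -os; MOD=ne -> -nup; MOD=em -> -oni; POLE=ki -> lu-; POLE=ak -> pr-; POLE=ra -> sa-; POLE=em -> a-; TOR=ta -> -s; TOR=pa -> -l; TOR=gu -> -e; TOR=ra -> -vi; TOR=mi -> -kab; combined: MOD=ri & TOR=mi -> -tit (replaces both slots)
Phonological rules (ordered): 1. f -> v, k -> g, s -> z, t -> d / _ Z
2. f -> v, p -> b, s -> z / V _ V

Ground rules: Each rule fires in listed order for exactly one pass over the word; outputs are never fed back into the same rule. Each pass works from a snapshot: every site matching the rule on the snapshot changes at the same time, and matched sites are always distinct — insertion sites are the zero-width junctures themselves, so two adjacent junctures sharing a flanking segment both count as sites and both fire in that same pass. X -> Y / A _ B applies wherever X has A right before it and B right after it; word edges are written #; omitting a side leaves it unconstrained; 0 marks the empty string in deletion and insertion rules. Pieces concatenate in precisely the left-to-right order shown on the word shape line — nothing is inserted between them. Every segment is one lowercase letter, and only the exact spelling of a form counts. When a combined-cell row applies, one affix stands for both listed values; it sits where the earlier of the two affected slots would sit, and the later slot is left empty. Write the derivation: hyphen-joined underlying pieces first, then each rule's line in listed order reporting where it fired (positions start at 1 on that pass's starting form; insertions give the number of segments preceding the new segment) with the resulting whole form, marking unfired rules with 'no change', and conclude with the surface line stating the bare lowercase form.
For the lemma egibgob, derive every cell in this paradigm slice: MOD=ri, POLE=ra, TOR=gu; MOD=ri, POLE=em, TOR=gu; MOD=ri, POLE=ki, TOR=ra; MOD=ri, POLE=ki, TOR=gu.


cell MOD=ri, POLE=ra, TOR=gu:
underlying: sa-egibgob-os-e
1. f -> v, k -> g, s -> z, t -> d / _ Z: no change
2. f -> v, p -> b, s -> z / V _ V: fires at position(s) 11: saegibgoboze
surface: saegibgoboze

cell MOD=ri, POLE=em, TOR=gu:
underlying: a-egibgob-os-e
1. f -> v, k -> g, s -> z, t -> d / _ Z: no change
2. f -> v, p -> b, s -> z / V _ V: fires at position(s) 10: aegibgoboze
surface: aegibgoboze

cell MOD=ri, POLE=ki, TOR=ra:
underlying: lu-egibgob-os-vi
1. f -> v, k -> g, s -> z, t -> d / _ Z: fires at position(s) 11: luegibgobozvi
2. f -> v, p -> b, s -> z / V _ V: no change
surface: luegibgobozvi

cell MOD=ri, POLE=ki, TOR=gu:
underlying: lu-egibgob-os-e
1. f -> v, k -> g, s -> z, t -> d / _ Z: no change
2. f -> v, p -> b, s -> z / V _ V: fires at position(s) 11: luegibgoboze
surface: luegibgoboze


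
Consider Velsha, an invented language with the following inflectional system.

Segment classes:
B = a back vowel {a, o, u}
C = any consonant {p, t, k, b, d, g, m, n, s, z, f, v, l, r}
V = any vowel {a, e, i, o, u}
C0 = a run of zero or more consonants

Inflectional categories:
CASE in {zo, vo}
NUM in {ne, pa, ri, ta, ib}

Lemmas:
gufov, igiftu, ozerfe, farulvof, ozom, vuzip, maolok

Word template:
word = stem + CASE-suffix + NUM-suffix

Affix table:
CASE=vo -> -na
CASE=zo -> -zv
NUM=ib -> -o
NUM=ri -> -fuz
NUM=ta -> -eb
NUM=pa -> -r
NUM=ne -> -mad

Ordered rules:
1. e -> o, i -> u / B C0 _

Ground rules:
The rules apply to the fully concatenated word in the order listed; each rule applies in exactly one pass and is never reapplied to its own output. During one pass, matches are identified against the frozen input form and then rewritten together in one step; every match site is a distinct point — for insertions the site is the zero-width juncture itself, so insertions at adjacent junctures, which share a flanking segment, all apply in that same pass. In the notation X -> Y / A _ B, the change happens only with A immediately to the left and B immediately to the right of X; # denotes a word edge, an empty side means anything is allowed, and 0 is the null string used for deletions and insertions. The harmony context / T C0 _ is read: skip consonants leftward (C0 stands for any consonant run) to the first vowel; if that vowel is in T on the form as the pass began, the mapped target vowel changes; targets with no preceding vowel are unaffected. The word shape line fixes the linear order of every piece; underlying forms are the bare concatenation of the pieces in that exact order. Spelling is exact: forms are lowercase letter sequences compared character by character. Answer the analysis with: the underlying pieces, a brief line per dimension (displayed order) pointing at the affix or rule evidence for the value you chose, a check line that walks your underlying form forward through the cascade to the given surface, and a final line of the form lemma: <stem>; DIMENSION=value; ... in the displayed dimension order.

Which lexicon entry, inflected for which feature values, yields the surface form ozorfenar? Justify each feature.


underlying: ozerfe-na-r
CASE=vo - signalled by the affix -na
NUM=pa - signalled by the affix -r
check: ozerfenar -> ozorfenar
lemma: ozerfe; CASE=vo; NUM=pa


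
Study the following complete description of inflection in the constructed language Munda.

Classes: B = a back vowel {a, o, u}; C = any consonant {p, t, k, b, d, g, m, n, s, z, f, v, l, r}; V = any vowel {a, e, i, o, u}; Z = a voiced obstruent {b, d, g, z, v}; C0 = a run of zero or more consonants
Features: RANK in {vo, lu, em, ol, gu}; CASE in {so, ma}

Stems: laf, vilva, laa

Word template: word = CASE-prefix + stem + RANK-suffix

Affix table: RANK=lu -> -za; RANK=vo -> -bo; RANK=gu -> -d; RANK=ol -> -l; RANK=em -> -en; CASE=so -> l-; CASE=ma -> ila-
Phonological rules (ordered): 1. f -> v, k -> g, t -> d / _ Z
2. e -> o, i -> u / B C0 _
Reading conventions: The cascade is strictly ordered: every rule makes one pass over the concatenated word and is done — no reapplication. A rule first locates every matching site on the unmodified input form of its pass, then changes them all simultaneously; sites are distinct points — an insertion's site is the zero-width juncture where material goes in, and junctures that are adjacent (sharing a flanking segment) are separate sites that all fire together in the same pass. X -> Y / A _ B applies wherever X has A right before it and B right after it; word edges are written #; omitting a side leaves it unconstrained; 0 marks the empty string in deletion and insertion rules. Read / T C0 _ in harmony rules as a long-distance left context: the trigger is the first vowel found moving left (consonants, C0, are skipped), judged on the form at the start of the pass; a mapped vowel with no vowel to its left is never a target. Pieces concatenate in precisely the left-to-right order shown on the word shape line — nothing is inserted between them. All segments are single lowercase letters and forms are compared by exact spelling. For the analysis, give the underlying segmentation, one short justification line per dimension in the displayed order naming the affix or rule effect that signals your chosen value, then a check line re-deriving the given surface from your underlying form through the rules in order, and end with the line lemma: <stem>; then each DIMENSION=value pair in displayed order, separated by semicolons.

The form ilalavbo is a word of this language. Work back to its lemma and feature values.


underlying: ila-laf-bo
RANK=vo - signalled by the affix -bo
CASE=ma - signalled by the affix ila-
check: ilalafbo -> ilalavbo -> ilalavbo
lemma: laf; RANK=vo; CASE=ma


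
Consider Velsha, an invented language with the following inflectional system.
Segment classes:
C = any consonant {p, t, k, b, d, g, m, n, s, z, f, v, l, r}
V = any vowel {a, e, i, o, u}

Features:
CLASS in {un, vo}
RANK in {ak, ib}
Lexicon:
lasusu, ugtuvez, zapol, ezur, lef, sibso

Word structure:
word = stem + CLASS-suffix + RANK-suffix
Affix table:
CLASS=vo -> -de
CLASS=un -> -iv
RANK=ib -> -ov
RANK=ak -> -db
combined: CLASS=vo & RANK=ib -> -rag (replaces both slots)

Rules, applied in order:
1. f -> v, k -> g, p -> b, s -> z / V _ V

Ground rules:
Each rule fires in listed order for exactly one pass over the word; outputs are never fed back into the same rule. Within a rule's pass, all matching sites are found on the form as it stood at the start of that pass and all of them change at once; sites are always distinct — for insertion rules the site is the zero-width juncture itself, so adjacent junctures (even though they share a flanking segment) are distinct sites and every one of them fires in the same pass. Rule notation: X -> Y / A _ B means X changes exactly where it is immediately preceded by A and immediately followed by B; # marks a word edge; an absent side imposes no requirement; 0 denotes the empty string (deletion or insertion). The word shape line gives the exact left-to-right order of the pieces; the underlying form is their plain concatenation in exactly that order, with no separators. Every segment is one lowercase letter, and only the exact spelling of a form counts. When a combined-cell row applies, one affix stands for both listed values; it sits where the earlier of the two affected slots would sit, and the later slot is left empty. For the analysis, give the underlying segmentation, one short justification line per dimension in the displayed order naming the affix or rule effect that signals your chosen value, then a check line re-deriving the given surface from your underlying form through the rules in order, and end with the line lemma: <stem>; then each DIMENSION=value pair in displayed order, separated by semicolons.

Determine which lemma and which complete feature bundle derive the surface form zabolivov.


underlying: zapol-iv-ov
CLASS=un - signalled by the affix -iv
RANK=ib - signalled by the affix -ov
check: zapolivov -> zabolivov
lemma: zapol; CLASS=un; RANK=ib


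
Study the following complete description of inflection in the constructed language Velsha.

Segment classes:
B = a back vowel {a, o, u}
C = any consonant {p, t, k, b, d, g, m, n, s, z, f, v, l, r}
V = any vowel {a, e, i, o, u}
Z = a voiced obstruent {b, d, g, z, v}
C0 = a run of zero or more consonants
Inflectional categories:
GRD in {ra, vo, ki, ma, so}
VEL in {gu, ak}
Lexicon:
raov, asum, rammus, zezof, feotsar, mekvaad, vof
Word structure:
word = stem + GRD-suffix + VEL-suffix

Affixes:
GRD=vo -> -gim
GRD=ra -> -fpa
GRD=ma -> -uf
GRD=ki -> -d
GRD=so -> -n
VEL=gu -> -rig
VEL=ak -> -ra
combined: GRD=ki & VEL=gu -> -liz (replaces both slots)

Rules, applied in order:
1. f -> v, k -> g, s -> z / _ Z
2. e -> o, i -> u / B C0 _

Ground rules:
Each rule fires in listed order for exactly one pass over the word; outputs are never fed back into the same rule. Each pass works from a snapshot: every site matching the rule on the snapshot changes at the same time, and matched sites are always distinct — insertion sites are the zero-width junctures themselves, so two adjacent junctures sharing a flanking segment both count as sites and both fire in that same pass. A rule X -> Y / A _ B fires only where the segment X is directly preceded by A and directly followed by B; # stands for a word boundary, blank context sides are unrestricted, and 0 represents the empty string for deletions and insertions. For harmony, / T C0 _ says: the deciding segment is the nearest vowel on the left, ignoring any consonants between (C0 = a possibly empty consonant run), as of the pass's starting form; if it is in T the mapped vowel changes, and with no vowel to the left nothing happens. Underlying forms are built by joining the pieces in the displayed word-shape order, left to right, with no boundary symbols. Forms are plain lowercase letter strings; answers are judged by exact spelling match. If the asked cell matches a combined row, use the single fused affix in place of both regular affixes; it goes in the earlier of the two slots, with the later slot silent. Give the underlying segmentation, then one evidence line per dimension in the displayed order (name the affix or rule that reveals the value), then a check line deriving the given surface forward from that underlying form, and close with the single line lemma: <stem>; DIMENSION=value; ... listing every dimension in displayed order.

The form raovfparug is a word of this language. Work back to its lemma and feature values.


underlying: raov-fpa-rig
GRD=ra - signalled by the affix -fpa
VEL=gu - signalled by the affix -rig
check: raovfparig -> raovfparig -> raovfparug
lemma: raov; GRD=ra; VEL=gu


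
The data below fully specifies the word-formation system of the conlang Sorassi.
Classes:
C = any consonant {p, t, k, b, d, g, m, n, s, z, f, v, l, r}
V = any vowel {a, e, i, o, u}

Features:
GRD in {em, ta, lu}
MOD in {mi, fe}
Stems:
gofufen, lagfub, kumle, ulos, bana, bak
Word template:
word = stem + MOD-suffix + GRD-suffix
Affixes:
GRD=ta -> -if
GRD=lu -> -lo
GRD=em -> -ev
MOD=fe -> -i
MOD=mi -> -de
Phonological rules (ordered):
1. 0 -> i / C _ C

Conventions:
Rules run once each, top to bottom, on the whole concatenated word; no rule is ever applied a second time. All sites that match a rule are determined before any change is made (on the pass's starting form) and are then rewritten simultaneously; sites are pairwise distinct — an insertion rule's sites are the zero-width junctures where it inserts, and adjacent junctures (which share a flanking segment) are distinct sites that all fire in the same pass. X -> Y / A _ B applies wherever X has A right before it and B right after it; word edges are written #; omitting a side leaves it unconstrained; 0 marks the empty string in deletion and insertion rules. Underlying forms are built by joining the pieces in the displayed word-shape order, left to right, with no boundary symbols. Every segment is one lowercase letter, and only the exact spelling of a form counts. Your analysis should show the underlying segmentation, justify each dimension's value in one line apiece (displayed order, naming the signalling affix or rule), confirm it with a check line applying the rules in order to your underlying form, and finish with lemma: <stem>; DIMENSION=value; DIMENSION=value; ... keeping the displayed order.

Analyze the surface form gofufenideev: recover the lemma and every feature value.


underlying: gofufen-de-ev
GRD=em - signalled by the affix -ev
MOD=mi - signalled by the affix -de
check: gofufendeev -> gofufenideev
lemma: gofufen; GRD=em; MOD=mi


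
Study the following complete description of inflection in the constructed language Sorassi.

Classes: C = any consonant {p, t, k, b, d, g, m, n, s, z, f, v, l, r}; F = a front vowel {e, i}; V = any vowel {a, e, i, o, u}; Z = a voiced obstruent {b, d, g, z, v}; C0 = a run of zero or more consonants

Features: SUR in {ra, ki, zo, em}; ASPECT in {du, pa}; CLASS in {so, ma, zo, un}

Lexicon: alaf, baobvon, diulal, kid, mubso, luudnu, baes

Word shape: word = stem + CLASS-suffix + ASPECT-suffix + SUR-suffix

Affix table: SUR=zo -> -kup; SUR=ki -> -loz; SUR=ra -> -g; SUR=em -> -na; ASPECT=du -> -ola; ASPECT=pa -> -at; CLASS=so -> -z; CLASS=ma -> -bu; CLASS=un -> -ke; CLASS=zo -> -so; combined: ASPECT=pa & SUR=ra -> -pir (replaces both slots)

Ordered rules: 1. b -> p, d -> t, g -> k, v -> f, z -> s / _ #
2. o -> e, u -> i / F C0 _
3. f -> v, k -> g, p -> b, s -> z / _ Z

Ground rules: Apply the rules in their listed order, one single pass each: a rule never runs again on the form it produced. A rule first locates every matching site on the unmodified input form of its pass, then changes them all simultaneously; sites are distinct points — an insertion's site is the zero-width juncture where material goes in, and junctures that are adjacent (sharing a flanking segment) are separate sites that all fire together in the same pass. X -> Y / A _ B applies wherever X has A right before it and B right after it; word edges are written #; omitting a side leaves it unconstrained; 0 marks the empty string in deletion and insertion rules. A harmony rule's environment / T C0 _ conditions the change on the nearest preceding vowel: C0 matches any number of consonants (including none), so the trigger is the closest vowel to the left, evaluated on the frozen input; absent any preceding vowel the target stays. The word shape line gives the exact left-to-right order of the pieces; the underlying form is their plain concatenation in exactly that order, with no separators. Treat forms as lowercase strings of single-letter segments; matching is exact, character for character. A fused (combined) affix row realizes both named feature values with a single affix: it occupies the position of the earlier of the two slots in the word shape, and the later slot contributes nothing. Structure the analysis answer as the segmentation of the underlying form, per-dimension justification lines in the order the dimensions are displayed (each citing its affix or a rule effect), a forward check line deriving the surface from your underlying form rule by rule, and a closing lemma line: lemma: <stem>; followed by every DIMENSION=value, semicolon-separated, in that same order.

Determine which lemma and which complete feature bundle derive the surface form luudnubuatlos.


underlying: luudnu-bu-at-loz
SUR=ki - signalled by the affix -loz
ASPECT=pa - signalled by the affix -at
CLASS=ma - signalled by the affix -bu
check: luudnubuatloz -> luudnubuatlos -> luudnubuatlos -> luudnubuatlos
lemma: luudnu; SUR=ki; ASPECT=pa; CLASS=ma


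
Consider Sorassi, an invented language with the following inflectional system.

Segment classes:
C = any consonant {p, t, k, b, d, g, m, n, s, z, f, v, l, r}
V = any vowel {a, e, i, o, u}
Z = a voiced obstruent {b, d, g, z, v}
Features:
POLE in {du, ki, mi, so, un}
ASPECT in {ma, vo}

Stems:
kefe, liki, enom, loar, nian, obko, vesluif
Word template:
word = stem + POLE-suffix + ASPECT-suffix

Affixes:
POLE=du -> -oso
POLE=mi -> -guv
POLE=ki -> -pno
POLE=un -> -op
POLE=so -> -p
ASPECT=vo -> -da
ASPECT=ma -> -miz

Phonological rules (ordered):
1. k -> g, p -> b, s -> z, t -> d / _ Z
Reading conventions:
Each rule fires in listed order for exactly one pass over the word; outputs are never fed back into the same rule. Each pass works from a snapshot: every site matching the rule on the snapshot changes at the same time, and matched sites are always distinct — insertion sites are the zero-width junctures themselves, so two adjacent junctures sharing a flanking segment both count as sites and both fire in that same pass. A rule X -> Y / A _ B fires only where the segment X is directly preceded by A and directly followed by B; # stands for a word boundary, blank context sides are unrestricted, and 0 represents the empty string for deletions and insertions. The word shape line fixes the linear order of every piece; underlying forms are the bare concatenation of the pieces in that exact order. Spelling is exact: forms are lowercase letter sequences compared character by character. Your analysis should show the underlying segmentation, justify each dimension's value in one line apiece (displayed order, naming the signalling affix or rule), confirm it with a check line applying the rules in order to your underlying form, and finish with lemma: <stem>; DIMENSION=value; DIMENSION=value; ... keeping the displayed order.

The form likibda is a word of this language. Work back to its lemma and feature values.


underlying: liki-p-da
POLE=so - signalled by the affix -p
ASPECT=vo - signalled by the affix -da
check: likipda -> likibda
lemma: liki; POLE=so; ASPECT=vo


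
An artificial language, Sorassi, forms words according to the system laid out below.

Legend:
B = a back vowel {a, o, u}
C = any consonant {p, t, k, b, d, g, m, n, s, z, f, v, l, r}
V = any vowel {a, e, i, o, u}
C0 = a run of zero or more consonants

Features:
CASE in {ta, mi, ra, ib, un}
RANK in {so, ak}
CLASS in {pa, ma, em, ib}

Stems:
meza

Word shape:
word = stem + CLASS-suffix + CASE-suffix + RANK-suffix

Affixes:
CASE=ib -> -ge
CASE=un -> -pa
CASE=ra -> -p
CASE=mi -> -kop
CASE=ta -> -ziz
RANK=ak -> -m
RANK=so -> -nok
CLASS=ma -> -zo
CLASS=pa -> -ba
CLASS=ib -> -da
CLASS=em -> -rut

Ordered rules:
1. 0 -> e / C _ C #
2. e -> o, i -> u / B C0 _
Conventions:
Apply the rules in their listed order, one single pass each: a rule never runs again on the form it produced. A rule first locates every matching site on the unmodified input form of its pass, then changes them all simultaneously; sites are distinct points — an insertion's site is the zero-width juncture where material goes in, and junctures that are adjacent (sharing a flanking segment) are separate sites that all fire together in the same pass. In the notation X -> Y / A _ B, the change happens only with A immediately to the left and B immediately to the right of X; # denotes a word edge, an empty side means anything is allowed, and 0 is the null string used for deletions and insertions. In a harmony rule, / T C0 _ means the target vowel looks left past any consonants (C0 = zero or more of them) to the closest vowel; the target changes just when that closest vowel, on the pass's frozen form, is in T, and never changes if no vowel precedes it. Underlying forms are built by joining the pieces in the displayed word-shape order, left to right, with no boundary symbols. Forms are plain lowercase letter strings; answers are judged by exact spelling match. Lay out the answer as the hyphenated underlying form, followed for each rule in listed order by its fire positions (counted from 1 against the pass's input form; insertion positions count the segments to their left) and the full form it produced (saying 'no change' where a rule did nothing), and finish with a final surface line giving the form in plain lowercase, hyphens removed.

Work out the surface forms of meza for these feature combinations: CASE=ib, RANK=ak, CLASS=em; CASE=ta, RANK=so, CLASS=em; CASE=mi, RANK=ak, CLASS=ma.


cell CASE=ib, RANK=ak, CLASS=em:
underlying: meza-rut-ge-m
1. 0 -> e / C _ C #: no change
2. e -> o, i -> u / B C0 _: fires at position(s) 9: mezarutgom
surface: mezarutgom

cell CASE=ta, RANK=so, CLASS=em:
underlying: meza-rut-ziz-nok
1. 0 -> e / C _ C #: no change
2. e -> o, i -> u / B C0 _: fires at position(s) 9: mezarutzuznok
surface: mezarutzuznok

cell CASE=mi, RANK=ak, CLASS=ma:
underlying: meza-zo-kop-m
1. 0 -> e / C _ C #: inserts after position(s) 9: mezazokopem
2. e -> o, i -> u / B C0 _: fires at position(s) 10: mezazokopom
surface: mezazokopom


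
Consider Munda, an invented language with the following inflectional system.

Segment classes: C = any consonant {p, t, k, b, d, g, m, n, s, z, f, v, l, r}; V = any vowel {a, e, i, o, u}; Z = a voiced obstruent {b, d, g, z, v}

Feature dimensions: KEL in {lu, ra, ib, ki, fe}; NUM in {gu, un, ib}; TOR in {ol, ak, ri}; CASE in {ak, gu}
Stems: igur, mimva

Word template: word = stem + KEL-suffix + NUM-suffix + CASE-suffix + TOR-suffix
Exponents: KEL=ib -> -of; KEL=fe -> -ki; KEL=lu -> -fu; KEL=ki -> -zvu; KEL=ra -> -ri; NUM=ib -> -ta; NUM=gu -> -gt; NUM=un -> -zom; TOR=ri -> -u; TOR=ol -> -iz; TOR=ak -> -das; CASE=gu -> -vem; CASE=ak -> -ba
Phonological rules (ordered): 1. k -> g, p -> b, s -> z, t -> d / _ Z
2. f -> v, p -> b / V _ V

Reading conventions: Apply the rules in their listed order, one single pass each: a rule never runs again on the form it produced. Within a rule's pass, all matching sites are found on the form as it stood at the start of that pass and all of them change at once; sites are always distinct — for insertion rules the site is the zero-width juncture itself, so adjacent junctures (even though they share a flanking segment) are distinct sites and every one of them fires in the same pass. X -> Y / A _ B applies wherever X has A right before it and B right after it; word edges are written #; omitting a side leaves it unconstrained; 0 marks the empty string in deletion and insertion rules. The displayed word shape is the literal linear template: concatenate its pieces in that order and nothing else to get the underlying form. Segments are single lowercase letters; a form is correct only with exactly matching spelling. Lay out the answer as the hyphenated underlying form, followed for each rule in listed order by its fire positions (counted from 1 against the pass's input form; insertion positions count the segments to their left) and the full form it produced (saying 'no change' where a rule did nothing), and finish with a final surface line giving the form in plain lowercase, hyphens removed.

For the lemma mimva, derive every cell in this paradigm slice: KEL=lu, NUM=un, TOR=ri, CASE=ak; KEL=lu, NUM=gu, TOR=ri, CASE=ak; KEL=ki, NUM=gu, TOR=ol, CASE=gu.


cell KEL=lu, NUM=un, TOR=ri, CASE=ak:
underlying: mimva-fu-zom-ba-u
1. k -> g, p -> b, s -> z, t -> d / _ Z: no change
2. f -> v, p -> b / V _ V: fires at position(s) 6: mimvavuzombau
surface: mimvavuzombau

cell KEL=lu, NUM=gu, TOR=ri, CASE=ak:
underlying: mimva-fu-gt-ba-u
1. k -> g, p -> b, s -> z, t -> d / _ Z: fires at position(s) 9: mimvafugdbau
2. f -> v, p -> b / V _ V: fires at position(s) 6: mimvavugdbau
surface: mimvavugdbau

cell KEL=ki, NUM=gu, TOR=ol, CASE=gu:
underlying: mimva-zvu-gt-vem-iz
1. k -> g, p -> b, s -> z, t -> d / _ Z: fires at position(s) 10: mimvazvugdvemiz
2. f -> v, p -> b / V _ V: no change
surface: mimvazvugdvemiz


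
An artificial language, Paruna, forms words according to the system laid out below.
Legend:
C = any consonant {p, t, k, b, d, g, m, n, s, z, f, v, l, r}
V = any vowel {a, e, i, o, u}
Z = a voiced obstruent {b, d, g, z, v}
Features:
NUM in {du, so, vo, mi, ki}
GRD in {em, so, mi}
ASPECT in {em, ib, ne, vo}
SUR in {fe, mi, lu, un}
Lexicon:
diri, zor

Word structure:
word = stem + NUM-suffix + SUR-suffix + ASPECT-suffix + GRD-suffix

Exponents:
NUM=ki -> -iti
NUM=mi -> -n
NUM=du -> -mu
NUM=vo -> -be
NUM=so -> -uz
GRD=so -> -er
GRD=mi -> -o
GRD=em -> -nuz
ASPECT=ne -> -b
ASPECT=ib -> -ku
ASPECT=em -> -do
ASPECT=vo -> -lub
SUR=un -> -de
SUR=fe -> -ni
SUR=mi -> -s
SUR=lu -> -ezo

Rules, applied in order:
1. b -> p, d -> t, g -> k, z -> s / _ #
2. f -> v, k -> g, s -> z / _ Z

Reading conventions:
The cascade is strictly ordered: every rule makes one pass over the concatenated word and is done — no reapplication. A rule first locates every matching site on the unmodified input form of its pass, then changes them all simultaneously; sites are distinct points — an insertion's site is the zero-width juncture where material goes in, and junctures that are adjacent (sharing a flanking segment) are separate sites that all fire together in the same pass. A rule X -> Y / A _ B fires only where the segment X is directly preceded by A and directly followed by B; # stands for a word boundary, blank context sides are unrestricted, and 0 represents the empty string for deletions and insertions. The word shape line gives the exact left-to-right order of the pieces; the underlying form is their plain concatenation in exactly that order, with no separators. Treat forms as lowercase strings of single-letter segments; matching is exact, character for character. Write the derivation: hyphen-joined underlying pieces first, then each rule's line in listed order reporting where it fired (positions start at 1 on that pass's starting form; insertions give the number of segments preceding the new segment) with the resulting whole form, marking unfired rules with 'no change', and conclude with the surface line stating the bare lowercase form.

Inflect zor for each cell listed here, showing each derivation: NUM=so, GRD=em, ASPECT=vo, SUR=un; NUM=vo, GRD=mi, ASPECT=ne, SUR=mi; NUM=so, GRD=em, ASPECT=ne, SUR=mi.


cell NUM=so, GRD=em, ASPECT=vo, SUR=un:
underlying: zor-uz-de-lub-nuz
1. b -> p, d -> t, g -> k, z -> s / _ #: fires at position(s) 13: zoruzdelubnus
2. f -> v, k -> g, s -> z / _ Z: no change
surface: zoruzdelubnus

cell NUM=vo, GRD=mi, ASPECT=ne, SUR=mi:
underlying: zor-be-s-b-o
1. b -> p, d -> t, g -> k, z -> s / _ #: no change
2. f -> v, k -> g, s -> z / _ Z: fires at position(s) 6: zorbezbo
surface: zorbezbo

cell NUM=so, GRD=em, ASPECT=ne, SUR=mi:
underlying: zor-uz-s-b-nuz
1. b -> p, d -> t, g -> k, z -> s / _ #: fires at position(s) 10: zoruzsbnus
2. f -> v, k -> g, s -> z / _ Z: fires at position(s) 6: zoruzzbnus
surface: zoruzzbnus
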